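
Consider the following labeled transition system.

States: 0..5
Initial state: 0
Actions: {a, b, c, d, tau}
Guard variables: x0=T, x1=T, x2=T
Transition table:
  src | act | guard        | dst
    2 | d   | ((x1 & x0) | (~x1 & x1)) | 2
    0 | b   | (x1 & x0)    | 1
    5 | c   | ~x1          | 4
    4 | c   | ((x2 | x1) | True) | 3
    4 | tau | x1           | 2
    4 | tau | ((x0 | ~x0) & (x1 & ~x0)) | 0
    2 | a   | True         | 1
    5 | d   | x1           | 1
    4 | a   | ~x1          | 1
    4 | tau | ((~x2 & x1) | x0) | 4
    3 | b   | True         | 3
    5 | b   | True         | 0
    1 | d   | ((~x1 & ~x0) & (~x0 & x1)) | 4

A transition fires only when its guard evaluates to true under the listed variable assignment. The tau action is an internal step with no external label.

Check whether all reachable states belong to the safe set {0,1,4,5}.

Safe = {0,1,4,5}
Reach set: {0,1}
  0: ok
  1: ok

Answer: INVARIANT HOLDS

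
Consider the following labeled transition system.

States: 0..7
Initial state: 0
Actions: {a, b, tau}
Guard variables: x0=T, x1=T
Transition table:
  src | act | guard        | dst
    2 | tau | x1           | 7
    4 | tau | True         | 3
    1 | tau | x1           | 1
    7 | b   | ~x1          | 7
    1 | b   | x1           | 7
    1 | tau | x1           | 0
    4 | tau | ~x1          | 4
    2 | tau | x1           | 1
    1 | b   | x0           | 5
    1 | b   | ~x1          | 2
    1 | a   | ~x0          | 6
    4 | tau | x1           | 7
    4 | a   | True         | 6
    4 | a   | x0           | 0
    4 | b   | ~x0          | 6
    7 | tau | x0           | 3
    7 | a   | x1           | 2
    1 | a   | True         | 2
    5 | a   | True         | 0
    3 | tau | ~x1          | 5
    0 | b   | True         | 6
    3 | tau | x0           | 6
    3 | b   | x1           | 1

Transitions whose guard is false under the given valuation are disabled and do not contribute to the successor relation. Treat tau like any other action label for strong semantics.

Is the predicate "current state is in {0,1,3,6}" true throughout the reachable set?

Safe = {0,1,3,6}
R = {0,6}
  0: safe
  6: safe

Answer: INVARIANT HOLDS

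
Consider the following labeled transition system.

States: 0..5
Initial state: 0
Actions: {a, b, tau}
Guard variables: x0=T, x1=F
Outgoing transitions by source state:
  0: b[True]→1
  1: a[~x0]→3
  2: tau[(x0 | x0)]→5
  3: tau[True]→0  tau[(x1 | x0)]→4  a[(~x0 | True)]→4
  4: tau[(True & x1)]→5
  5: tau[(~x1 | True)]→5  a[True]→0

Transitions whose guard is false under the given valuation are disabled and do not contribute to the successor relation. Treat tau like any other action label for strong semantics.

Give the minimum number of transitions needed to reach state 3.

Layered search for 3:
  depth 0: {0}
  depth 1: {1}
3 never appears.

Answer: UNREACHABLE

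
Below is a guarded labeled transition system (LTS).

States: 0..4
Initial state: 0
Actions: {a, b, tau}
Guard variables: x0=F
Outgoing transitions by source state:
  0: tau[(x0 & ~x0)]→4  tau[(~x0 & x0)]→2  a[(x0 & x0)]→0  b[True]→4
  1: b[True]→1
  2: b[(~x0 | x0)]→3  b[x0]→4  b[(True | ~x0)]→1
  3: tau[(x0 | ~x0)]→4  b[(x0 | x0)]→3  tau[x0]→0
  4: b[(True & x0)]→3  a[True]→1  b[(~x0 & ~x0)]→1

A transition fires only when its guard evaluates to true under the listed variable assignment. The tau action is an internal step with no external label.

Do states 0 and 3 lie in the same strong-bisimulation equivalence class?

Answer: NOT BISIMILAR

Working:
Refine partition for ~:
  P[0] = {{0,1,2,3,4}}
  P[1] = {{0,1,2},{3},{4}}
  P[2] = {{0},{1},{2},{3},{4}}
Fixed point at round 3; 5 class(es).
class of 0: {0}; class of 3: {3}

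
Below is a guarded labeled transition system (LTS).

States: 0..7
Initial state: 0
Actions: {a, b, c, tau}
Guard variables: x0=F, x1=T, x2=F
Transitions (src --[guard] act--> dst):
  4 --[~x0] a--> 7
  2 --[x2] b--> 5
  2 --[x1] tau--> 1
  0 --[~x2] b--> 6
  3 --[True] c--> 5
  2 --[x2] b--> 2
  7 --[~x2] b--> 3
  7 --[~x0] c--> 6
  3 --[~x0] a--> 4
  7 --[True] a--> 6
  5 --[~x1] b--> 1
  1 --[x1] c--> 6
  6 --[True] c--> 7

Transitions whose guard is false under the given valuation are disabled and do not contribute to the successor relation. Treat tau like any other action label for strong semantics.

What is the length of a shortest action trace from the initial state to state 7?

Breadth-first toward 7:
  L0 = {0}
  L1 = {6}
  L2 = {7}
depth(7)=2, e.g. b·c

Answer: 2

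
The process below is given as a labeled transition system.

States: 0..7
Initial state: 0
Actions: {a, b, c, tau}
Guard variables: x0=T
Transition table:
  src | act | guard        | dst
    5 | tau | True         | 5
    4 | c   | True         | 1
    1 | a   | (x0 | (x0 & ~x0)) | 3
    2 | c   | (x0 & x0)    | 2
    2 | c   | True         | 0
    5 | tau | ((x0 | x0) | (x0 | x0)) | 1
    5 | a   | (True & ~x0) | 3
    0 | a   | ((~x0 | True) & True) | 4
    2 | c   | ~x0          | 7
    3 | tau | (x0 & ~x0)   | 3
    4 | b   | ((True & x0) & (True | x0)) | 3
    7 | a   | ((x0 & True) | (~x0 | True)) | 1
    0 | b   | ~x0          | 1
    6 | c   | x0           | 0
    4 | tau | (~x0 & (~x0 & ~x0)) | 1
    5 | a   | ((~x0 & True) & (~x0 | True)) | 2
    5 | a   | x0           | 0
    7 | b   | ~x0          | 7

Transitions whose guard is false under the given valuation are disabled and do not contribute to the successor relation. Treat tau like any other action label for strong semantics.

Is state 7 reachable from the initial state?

Guard filter leaves 11 enabled edge(s).
Layer 0: {0}
Layer 1: {4}  cumulative {0,4}
Layer 2: {1,3}  cumulative {0,1,3,4}
Reach set: {0,1,3,4}

Answer: UNREACHABLE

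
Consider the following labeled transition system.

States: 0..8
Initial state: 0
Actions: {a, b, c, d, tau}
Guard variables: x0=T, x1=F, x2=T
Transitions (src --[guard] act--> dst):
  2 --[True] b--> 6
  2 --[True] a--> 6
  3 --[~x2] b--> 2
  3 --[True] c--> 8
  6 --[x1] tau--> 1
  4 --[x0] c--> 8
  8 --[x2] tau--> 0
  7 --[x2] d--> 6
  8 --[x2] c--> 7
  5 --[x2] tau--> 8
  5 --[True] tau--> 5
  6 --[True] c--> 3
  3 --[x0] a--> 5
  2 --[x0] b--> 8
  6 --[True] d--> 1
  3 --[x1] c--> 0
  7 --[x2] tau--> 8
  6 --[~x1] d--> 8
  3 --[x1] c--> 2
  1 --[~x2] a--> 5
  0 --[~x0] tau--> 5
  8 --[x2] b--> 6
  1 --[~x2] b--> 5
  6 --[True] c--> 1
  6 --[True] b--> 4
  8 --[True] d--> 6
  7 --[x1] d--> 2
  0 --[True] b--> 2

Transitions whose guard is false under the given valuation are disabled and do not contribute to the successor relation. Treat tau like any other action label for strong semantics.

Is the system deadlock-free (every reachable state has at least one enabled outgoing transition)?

Answer: DEADLOCK at state 1

Working:
Reach set: {0,1,2,3,4,5,6,7,8}
  0: b→2  [1 exit(s)]
  1: ∅  [STUCK]
  2: a→6  b→6  b→8  [3 exit(s)]
  3: a→5  c→8  [2 exit(s)]
  4: c→8  [1 exit(s)]
  5: tau→5  tau→8  [2 exit(s)]
  6: b→4  c→1  c→3  d→1  d→8  [5 exit(s)]
  7: d→6  tau→8  [2 exit(s)]
  8: b→6  c→7  d→6  tau→0  [4 exit(s)]
Path to 1: b·b·c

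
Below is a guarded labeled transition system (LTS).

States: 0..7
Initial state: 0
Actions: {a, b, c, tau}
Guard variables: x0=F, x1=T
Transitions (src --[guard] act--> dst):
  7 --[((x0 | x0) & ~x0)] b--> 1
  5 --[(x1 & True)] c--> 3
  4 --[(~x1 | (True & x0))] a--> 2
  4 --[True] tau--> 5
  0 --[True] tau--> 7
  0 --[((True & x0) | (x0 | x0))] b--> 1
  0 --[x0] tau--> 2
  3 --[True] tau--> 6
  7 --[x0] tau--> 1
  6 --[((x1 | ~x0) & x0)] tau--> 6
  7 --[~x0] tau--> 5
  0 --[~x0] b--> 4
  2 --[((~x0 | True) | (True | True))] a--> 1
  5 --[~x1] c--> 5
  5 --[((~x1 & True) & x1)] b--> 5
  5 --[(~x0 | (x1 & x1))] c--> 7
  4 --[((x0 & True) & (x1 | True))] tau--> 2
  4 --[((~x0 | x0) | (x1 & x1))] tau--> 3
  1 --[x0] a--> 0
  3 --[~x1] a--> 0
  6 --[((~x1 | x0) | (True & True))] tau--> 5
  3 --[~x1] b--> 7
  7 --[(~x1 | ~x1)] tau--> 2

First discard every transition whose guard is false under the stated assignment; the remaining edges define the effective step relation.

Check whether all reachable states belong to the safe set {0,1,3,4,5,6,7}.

Inv-set: {0,1,3,4,5,6,7}
Reachable = {0,3,4,5,6,7}
  0: ok
  3: ok
  4: ok
  5: ok
  6: ok
  7: ok

Answer: INVARIANT HOLDS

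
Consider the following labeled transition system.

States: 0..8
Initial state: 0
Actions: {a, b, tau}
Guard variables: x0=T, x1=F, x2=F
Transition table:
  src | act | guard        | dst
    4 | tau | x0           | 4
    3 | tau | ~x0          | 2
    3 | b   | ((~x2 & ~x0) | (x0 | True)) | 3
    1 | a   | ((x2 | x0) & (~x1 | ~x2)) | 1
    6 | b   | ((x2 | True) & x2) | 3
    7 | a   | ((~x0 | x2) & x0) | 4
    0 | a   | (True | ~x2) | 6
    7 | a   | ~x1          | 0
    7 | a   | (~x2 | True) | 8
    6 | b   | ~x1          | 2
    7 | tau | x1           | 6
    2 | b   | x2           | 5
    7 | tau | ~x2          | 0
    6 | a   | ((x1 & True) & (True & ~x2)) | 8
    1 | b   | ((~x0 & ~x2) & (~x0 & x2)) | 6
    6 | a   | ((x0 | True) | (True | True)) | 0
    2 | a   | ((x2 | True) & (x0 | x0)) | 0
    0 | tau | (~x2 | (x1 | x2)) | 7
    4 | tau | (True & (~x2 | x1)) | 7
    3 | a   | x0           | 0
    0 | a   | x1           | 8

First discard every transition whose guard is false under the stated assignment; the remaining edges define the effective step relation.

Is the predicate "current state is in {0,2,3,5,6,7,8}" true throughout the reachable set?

Allowed set {0,2,3,5,6,7,8}
Reachable = {0,2,6,7,8}
  0: ok
  2: ok
  6: ok
  7: ok
  8: ok

Answer: INVARIANT HOLDS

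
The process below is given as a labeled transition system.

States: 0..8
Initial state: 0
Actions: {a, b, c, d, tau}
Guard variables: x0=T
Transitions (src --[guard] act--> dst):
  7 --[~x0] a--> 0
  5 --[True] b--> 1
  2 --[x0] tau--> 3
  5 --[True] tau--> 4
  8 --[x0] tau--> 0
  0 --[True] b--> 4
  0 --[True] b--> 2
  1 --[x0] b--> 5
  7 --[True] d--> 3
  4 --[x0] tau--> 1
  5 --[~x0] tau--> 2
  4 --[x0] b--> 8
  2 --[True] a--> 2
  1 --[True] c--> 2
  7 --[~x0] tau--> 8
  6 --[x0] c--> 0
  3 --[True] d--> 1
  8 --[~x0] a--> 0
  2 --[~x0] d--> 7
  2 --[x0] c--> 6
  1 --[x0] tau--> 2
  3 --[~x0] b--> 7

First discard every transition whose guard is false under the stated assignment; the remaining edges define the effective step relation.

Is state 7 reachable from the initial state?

16 transition(s) survive guard evaluation.
depth 0: {0}
depth 1: {2,4}  total {0,2,4}
depth 2: {1,3,6,8}  total {0,1,2,3,4,6,8}
depth 3: {5}  total {0,1,2,3,4,5,6,8}
R = {0,1,2,3,4,5,6,8}

Answer: UNREACHABLE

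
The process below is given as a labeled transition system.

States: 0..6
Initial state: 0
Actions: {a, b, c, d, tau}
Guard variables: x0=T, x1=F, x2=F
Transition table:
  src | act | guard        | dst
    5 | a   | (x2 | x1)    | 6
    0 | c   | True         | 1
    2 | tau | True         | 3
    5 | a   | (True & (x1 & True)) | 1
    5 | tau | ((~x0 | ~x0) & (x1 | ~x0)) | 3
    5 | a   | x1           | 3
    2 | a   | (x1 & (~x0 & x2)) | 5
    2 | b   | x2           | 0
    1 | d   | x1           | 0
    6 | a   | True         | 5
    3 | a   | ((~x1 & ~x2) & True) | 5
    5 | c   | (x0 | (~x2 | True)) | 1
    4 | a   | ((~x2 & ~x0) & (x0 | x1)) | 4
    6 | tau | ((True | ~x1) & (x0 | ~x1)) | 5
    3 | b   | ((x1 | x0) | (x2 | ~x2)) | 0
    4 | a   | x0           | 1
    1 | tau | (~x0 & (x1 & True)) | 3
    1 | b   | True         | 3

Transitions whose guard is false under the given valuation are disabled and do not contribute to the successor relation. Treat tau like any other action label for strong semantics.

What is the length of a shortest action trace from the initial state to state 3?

BFS to 3:
  depth 0: {0}
  depth 1: {1}
  depth 2: {3}
depth(3)=2, e.g. c·b

Answer: 2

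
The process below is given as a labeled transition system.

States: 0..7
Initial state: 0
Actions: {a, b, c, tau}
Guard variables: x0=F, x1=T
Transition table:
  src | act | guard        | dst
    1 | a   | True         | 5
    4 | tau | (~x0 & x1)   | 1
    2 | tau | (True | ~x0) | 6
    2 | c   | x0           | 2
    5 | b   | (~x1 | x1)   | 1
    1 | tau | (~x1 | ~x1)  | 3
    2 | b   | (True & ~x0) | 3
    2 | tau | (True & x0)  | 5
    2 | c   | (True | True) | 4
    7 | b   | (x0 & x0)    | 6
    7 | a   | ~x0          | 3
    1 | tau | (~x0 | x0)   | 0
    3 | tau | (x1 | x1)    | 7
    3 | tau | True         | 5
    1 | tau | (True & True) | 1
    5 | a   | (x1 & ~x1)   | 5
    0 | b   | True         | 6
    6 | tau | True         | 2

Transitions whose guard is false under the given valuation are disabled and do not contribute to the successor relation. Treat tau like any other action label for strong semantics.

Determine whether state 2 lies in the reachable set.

Guard filter leaves 13 enabled edge(s).
L0 = {0}
L1 = {6}  cumulative {0,6}
L2 = {2}  cumulative {0,2,6}
L3 = {3,4}  cumulative {0,2,3,4,6}
L4 = {1,5,7}  cumulative {0,1,2,3,4,5,6,7}
Reach set: {0,1,2,3,4,5,6,7}
Path to 2: b·tau

Answer: REACHABLE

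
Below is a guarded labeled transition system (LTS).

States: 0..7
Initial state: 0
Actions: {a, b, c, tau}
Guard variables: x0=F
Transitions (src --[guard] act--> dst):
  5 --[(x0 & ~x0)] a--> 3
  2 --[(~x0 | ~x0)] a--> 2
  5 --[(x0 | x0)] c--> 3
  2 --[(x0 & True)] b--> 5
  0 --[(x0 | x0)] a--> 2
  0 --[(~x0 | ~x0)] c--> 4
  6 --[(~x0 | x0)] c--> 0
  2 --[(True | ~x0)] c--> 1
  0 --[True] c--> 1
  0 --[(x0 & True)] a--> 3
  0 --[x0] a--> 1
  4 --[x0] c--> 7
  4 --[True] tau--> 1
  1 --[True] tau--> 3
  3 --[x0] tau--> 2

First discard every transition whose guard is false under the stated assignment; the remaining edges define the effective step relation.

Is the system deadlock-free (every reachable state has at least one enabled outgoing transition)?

Reachable = {0,1,3,4}
  0: c→1  c→4  [deg 2]
  1: tau→3  [deg 1]
  3: ∅  [deadlock]
  4: tau→1  [deg 1]
witness 3: c·tau

Answer: DEADLOCK at state 3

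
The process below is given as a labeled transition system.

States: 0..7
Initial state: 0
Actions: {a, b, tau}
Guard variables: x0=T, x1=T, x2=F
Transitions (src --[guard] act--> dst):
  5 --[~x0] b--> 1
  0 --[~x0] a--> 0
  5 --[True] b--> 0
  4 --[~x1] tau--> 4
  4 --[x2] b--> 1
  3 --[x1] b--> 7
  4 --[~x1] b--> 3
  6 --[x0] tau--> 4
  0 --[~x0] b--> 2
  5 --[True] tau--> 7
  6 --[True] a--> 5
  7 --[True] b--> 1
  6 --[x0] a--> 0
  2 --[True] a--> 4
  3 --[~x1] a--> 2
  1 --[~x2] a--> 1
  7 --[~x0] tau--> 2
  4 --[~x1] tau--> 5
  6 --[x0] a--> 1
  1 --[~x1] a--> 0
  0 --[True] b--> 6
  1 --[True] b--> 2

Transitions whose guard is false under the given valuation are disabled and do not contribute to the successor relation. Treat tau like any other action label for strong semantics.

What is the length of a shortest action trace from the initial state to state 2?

Answer: 3

Trace:
Breadth-first toward 2:
  Layer 0: {0}
  Layer 1: {6}
  Layer 2: {1,4,5}
  Layer 3: {2,7}
depth(2)=3, e.g. b·a·b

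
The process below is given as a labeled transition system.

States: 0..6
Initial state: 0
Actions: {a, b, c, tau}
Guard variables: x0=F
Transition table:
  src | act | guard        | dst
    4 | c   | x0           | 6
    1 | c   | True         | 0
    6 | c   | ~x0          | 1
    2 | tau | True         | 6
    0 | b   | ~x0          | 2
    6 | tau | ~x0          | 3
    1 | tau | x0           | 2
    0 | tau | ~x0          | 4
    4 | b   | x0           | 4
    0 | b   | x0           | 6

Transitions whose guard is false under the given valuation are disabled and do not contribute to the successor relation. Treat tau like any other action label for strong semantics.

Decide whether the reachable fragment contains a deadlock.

Answer: DEADLOCK at state 3

Working:
Reachable = {0,1,2,3,4,6}
  0: b→2  tau→4  [deg 2]
  1: c→0  [deg 1]
  2: tau→6  [deg 1]
  3: ∅  [no exit]
  4: ∅  [no exit]
  6: c→1  tau→3  [deg 2]
witness 3: b·tau·tau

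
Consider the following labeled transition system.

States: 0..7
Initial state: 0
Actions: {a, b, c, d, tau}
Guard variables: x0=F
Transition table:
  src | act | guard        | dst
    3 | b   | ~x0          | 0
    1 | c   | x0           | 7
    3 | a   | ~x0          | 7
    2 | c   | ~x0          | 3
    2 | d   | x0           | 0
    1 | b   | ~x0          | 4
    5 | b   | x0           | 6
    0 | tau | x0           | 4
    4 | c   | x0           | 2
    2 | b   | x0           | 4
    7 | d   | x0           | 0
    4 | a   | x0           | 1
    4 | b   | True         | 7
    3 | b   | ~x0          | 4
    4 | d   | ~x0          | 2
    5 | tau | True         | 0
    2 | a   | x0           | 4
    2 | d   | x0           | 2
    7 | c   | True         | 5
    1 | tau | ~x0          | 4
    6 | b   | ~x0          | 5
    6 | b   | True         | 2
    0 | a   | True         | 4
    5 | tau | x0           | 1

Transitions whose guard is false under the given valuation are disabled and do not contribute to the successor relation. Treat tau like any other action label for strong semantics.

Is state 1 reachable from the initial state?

Answer: UNREACHABLE

Working:
Guard filter leaves 13 enabled edge(s).
Layer 0: {0}
Layer 1: {4}  total {0,4}
Layer 2: {2,7}  total {0,2,4,7}
Layer 3: {3,5}  total {0,2,3,4,5,7}
Reach set: {0,2,3,4,5,7}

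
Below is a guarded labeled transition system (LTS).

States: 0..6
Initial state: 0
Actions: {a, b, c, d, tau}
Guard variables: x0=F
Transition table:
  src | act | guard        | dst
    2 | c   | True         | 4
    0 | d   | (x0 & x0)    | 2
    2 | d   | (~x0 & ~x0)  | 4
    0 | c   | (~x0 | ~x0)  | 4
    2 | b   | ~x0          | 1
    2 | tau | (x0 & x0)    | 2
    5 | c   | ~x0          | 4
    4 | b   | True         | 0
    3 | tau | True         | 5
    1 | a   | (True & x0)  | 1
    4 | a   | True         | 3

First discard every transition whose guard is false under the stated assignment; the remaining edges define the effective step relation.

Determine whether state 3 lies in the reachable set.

Guard filter leaves 8 enabled edge(s).
Layer 0: {0}
Layer 1: {4}  cumulative {0,4}
Layer 2: {3}  cumulative {0,3,4}
Layer 3: {5}  cumulative {0,3,4,5}
Reachable = {0,3,4,5}
witness 3: c·a

Answer: REACHABLE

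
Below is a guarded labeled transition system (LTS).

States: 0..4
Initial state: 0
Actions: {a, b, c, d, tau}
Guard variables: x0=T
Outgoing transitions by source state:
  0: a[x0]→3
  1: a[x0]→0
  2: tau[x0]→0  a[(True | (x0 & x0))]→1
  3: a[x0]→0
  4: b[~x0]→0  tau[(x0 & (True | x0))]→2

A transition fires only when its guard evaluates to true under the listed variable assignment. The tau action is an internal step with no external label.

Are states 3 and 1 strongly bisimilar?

Bisimulation quotient by refinement:
  P[0] = {{0,1,2,3,4}}
  P[1] = {{0,1,3},{2},{4}}
stable after 2 split(s): 3 block(s)
3∈{0,1,3}, 1∈{0,1,3}

Answer: BISIMILAR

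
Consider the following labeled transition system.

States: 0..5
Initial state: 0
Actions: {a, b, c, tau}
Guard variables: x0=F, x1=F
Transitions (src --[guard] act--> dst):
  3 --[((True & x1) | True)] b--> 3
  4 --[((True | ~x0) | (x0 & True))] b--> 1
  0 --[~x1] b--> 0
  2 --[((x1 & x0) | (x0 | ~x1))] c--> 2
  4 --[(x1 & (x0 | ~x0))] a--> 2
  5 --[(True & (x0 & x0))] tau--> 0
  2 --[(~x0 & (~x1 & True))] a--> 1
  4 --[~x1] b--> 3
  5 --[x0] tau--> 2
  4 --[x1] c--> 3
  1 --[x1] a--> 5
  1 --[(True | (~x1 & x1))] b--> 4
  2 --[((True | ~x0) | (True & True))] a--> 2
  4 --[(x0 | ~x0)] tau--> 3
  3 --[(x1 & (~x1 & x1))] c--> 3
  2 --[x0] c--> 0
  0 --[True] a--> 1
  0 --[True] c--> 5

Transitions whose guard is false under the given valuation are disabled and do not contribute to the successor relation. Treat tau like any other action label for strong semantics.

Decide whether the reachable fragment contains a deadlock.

Answer: DEADLOCK at state 5

Working:
Reachable = {0,1,3,4,5}
  0: a→1  b→0  c→5  [3 exit(s)]
  1: b→4  [1 exit(s)]
  3: b→3  [1 exit(s)]
  4: b→1  b→3  tau→3  [3 exit(s)]
  5: ∅  [deadlock]
witness 5: c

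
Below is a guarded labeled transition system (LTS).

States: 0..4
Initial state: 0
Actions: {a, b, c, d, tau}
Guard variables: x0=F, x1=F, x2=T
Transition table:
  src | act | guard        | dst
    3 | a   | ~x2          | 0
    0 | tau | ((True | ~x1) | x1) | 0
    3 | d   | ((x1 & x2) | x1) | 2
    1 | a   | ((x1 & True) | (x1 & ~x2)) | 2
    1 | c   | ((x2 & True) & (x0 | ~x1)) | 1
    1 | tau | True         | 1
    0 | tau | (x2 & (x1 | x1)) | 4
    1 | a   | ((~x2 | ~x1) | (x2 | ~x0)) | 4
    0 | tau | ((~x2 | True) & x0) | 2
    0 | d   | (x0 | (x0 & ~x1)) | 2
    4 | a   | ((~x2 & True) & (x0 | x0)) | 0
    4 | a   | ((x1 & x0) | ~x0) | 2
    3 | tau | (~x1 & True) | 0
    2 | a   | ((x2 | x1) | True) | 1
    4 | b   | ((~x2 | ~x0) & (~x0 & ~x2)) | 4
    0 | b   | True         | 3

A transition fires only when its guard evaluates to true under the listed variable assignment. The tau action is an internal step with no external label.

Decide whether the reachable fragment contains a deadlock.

Reachable = {0,3}
  0: b→3  tau→0  [2 exit(s)]
  3: tau→0  [1 exit(s)]

Answer: DEADLOCK-FREE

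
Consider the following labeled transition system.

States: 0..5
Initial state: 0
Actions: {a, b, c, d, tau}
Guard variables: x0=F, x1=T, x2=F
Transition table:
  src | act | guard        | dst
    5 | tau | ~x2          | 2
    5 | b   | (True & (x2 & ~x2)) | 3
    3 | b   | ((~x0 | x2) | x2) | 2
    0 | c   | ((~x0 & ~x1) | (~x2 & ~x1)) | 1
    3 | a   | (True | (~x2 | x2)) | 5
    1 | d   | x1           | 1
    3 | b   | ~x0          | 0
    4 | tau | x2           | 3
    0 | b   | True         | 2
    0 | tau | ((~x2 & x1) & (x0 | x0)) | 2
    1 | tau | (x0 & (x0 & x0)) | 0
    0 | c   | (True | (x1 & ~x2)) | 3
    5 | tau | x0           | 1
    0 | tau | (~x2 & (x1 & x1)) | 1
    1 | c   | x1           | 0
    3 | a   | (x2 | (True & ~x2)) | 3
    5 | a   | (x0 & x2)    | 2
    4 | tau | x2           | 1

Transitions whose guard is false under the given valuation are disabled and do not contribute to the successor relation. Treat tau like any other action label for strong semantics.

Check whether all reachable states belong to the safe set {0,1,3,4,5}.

Answer: INVARIANT VIOLATED at state 2

Trace:
Allowed set {0,1,3,4,5}
Reach set: {0,1,2,3,5}
  0: safe
  1: safe
  2: VIOLATES
  3: safe
  5: safe
witness against invariant: b → 2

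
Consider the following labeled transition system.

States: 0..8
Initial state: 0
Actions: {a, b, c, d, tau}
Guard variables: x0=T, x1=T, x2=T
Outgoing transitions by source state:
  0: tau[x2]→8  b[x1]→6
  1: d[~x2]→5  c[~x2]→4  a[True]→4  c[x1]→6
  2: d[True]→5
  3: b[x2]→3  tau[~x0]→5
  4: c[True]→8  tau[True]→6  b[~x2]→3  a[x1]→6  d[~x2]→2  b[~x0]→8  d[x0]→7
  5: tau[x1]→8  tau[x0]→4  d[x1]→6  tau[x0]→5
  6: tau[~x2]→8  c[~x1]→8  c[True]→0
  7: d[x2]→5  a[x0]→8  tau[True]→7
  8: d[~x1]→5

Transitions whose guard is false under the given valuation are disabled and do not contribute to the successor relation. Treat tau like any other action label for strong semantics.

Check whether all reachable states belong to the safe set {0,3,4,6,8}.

Answer: INVARIANT HOLDS

Trace:
Allowed set {0,3,4,6,8}
Reach set: {0,6,8}
  0: safe
  6: safe
  8: safe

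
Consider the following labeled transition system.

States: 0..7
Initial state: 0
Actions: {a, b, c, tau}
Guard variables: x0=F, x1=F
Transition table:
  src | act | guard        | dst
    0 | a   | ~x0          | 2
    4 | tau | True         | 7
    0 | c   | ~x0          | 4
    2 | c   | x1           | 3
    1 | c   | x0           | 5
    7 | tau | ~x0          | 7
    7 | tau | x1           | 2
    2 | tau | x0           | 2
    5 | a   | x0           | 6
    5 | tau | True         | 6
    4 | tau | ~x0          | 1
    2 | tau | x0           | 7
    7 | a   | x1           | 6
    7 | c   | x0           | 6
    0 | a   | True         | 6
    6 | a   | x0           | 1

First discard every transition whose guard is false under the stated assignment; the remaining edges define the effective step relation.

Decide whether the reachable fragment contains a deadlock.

Answer: DEADLOCK at state 1

Analysis:
R = {0,1,2,4,6,7}
  0: a→2  a→6  c→4  [deg 3]
  1: ∅  [deadlock]
  2: ∅  [deadlock]
  4: tau→1  tau→7  [deg 2]
  6: ∅  [deadlock]
  7: tau→7  [deg 1]
witness 1: c·tau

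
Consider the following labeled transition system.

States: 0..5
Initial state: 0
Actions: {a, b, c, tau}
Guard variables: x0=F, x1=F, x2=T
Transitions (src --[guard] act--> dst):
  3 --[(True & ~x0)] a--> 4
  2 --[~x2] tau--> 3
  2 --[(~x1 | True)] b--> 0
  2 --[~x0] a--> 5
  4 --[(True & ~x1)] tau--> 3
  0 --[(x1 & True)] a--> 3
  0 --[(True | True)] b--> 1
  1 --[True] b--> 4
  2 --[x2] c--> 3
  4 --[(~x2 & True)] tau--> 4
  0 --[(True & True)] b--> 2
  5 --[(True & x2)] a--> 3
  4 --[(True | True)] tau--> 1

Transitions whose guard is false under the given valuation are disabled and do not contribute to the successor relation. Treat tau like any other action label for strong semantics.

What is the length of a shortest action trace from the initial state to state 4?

Breadth-first toward 4:
  L0 = {0}
  L1 = {1,2}
  L2 = {3,4,5}
first hit 4 at d=2 via b·b

Answer: 2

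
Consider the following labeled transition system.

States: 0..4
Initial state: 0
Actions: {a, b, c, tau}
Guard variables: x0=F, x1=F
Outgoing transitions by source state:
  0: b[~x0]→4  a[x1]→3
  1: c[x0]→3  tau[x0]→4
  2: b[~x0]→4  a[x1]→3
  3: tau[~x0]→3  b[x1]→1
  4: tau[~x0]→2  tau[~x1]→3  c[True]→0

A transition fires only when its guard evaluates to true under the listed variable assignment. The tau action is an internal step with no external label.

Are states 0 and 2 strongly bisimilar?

Compute ~ classes (split until stable):
  round 0: {{0,1,2,3,4}}
  round 1: {{0,2},{1},{3},{4}}
4 equivalence class(es) (converged in 2)
class of 0: {0,2}; class of 2: {0,2}

Answer: BISIMILAR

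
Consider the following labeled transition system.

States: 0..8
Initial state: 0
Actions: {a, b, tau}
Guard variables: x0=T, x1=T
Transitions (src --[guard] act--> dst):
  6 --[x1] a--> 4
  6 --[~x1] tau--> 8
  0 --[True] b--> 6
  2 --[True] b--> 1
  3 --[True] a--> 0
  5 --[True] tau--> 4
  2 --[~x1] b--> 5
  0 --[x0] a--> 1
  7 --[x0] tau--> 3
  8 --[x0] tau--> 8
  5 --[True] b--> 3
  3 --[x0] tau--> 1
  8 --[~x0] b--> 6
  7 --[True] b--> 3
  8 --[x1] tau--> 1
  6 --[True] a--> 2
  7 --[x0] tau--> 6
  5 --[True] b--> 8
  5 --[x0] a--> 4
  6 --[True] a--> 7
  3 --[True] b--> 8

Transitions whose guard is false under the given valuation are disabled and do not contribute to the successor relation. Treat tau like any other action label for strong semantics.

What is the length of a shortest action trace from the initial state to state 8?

BFS to 8:
  Layer 0: {0}
  Layer 1: {1,6}
  Layer 2: {2,4,7}
  Layer 3: {3}
  Layer 4: {8}
8 enters at depth 4; path b·a·b·b

Answer: 4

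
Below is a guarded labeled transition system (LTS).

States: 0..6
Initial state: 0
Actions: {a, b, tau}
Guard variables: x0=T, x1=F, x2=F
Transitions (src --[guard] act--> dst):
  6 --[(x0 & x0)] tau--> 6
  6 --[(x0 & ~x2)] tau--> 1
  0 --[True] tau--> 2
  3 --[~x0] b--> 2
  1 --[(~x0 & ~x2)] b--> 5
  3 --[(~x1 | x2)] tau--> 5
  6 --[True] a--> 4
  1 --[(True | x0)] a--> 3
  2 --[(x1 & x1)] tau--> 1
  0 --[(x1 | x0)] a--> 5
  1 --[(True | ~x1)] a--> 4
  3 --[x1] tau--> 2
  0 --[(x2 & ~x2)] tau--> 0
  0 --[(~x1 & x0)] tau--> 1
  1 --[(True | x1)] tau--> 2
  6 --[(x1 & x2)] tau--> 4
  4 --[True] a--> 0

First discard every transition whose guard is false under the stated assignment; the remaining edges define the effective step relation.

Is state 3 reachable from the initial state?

After dropping false guards: 11 live edges.
L0 = {0}
L1 = {1,2,5}  cumulative {0,1,2,5}
L2 = {3,4}  cumulative {0,1,2,3,4,5}
Reach set: {0,1,2,3,4,5}
witness 3: tau·a

Answer: REACHABLE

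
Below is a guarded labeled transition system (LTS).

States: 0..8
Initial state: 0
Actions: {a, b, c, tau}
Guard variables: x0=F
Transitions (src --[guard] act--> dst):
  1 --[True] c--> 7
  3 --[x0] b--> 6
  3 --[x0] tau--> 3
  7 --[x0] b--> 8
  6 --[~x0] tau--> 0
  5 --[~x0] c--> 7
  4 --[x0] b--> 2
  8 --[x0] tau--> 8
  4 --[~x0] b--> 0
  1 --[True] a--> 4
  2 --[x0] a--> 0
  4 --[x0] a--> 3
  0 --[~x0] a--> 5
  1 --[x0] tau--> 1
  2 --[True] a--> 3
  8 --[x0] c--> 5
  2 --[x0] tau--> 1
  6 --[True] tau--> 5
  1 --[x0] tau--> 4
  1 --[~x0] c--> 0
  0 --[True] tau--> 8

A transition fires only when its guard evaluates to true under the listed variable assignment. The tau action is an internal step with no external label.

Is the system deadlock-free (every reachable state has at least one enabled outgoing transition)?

Answer: DEADLOCK at state 7

Trace:
R = {0,5,7,8}
  0: a→5  tau→8  [2 exit(s)]
  5: c→7  [1 exit(s)]
  7: ∅  [deadlock]
  8: ∅  [deadlock]
Path to 7: a·c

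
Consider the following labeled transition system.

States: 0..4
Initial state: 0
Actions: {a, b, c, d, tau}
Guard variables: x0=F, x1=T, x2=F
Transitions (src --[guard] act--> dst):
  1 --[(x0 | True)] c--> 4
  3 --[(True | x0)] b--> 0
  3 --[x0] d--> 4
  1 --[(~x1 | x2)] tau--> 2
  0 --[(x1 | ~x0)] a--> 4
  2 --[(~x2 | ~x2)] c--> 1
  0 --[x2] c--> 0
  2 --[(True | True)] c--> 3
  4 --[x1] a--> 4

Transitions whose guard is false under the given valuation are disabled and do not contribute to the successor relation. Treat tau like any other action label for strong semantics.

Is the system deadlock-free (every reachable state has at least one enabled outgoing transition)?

Reachable = {0,4}
  0: a→4  [deg 1]
  4: a→4  [deg 1]

Answer: DEADLOCK-FREE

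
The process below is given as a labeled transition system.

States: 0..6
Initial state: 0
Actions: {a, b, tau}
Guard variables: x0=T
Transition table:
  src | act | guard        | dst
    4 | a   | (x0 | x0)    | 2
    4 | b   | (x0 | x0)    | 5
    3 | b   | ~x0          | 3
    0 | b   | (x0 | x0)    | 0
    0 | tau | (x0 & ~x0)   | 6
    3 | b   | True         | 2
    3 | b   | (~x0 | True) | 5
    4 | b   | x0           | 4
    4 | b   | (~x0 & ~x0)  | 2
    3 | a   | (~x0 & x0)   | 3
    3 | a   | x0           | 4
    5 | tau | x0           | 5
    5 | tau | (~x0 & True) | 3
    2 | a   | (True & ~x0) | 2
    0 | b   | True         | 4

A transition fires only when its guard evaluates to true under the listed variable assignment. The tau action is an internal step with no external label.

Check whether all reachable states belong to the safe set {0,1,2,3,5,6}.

Answer: INVARIANT VIOLATED at state 4

Analysis:
Allowed set {0,1,2,3,5,6}
Reach set: {0,2,4,5}
  0: safe
  2: safe
  4: outside
  5: safe
reach 4 via b — violates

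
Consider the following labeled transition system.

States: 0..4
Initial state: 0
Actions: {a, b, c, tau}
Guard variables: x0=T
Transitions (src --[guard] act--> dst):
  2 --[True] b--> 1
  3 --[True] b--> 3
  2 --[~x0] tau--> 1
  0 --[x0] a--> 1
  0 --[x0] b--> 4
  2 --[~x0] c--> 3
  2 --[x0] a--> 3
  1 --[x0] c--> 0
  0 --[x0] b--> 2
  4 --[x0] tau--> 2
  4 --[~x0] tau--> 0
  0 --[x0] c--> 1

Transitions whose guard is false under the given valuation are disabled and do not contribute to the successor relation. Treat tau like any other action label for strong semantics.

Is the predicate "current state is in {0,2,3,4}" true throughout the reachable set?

Allowed set {0,2,3,4}
R = {0,1,2,3,4}
  0: ok
  1: VIOLATES
  2: ok
  3: ok
  4: ok
witness against invariant: a → 1

Answer: INVARIANT VIOLATED at state 1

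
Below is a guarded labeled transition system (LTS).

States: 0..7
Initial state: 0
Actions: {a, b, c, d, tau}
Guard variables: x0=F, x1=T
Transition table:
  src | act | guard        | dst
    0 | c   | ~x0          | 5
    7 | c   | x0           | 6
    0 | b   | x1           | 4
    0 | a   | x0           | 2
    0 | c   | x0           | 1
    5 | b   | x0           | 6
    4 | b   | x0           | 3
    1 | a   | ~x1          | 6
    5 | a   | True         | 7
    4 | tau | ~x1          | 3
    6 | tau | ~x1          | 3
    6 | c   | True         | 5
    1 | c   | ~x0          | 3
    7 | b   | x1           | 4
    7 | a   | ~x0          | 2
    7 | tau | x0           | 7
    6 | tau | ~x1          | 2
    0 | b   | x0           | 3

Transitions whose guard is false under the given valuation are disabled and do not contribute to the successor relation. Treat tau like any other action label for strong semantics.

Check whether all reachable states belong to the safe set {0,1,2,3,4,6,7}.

Allowed set {0,1,2,3,4,6,7}
R = {0,2,4,5,7}
  0: ok
  2: ok
  4: ok
  5: VIOLATES
  7: ok
counterexample path to 5: c

Answer: INVARIANT VIOLATED at state 5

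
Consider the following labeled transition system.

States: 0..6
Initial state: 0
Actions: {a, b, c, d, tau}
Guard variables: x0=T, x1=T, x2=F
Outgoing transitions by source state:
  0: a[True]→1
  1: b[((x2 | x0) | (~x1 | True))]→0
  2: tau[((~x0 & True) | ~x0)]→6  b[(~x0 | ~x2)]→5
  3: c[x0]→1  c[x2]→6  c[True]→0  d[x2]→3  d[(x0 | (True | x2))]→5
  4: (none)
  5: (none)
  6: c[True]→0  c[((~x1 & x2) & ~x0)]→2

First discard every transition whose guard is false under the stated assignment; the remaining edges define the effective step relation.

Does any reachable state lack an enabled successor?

R = {0,1}
  0: a→1  [1 exit(s)]
  1: b→0  [1 exit(s)]

Answer: DEADLOCK-FREE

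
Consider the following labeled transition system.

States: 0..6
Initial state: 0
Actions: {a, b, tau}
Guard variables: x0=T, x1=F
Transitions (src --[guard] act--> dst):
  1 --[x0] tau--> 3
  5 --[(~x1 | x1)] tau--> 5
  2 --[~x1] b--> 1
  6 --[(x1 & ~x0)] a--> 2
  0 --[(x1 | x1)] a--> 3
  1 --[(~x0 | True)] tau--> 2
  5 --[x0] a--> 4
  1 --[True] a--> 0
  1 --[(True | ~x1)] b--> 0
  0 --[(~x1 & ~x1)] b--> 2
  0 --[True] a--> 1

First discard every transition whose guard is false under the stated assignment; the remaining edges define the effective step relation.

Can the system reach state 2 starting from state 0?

After dropping false guards: 9 live edges.
L0 = {0}
L1 = {1,2}  cumulative {0,1,2}
L2 = {3}  cumulative {0,1,2,3}
Reachable = {0,1,2,3}
Path to 2: b

Answer: REACHABLE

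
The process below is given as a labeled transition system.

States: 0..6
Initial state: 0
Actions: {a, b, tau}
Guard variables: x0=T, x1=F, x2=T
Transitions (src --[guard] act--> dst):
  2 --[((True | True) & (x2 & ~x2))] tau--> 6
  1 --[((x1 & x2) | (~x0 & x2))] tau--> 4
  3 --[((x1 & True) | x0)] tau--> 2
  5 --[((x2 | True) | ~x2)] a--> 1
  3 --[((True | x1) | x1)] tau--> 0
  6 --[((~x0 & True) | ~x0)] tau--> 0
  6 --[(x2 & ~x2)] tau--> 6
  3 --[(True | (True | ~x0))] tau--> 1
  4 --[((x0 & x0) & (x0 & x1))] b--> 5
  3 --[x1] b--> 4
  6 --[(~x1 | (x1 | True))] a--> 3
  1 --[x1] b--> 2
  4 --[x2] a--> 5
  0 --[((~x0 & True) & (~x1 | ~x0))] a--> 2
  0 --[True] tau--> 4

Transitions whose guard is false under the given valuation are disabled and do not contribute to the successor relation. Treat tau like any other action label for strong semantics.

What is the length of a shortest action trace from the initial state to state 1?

Answer: 3

Working:
BFS to 1:
  depth 0: {0}
  depth 1: {4}
  depth 2: {5}
  depth 3: {1}
first hit 1 at d=3 via tau·a·a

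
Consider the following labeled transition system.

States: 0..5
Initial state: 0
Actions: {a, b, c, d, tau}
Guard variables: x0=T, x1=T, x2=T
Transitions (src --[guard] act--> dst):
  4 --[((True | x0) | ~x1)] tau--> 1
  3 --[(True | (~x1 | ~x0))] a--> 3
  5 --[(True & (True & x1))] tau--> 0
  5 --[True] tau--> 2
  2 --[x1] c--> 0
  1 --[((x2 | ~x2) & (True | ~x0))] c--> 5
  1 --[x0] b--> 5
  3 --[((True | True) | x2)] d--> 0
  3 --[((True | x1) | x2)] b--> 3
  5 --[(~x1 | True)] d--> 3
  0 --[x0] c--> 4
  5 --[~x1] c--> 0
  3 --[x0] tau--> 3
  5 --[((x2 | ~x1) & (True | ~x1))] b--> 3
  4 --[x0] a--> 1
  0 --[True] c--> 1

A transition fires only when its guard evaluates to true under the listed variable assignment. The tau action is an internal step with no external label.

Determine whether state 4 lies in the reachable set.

Answer: REACHABLE

Trace:
After dropping false guards: 15 live edges.
Layer 0: {0}
Layer 1: {1,4}  total {0,1,4}
Layer 2: {5}  total {0,1,4,5}
Layer 3: {2,3}  total {0,1,2,3,4,5}
Reachable = {0,1,2,3,4,5}
trace reaching 4: c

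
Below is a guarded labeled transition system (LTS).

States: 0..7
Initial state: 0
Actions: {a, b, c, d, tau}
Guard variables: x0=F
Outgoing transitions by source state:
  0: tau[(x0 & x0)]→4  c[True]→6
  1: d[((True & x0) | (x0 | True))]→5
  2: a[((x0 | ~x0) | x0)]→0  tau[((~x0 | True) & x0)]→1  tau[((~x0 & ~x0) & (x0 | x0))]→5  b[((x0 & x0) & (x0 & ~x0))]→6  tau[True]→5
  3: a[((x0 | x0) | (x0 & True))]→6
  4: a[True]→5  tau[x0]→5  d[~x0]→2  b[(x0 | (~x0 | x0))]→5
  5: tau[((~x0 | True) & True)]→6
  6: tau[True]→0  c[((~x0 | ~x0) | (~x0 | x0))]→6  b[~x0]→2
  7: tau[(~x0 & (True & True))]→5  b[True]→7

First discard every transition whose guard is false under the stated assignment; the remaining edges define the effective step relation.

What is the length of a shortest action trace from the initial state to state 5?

Answer: 3

Analysis:
Layered search for 5:
  L0 = {0}
  L1 = {6}
  L2 = {2}
  L3 = {5}
first hit 5 at d=3 via c·b·tau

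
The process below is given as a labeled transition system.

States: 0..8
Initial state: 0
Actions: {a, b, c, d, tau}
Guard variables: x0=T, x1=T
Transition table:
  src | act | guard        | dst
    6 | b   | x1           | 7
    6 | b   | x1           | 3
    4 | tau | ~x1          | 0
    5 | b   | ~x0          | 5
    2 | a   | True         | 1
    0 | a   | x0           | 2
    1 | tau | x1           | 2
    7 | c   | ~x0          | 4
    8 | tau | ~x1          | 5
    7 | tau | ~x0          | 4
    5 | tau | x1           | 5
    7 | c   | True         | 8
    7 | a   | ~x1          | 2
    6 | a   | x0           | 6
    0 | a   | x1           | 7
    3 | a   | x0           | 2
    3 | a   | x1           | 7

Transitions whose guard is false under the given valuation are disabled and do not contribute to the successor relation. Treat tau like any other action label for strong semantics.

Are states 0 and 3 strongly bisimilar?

Compute ~ classes (split until stable):
  round 0: {{0,1,2,3,4,5,6,7,8}}
  round 1: {{0,2,3},{1,5},{4,8},{6},{7}}
  round 2: {{0,3},{1},{2},{4,8},{5},{6},{7}}
Fixed point at round 3; 7 class(es).
[0]={0,3}  [3]={0,3}

Answer: BISIMILAR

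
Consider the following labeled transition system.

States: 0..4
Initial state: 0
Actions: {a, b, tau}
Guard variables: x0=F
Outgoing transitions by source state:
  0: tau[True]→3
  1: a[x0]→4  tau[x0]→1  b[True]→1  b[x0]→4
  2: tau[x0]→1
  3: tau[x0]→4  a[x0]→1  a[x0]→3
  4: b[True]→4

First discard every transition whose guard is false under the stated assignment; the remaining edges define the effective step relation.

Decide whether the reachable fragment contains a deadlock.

Reach set: {0,3}
  0: tau→3  [1 out]
  3: ∅  [no exit]
trace reaching 3: tau

Answer: DEADLOCK at state 3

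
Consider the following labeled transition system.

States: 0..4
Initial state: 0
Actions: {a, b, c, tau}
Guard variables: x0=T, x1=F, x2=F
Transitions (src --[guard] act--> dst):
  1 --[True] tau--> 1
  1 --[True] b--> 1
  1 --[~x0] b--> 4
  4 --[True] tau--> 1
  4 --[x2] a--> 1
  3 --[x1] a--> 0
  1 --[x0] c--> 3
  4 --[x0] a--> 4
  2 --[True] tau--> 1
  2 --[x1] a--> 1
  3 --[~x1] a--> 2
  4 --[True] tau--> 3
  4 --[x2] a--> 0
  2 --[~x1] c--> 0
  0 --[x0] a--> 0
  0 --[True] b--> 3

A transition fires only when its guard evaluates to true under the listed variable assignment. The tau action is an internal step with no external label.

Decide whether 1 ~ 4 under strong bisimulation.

Answer: NOT BISIMILAR

Trace:
Bisimulation quotient by refinement:
  P[0] = {{0,1,2,3,4}}
  P[1] = {{0},{1},{2},{3},{4}}
stable after 2 split(s): 5 block(s)
[1]={1}  [4]={4}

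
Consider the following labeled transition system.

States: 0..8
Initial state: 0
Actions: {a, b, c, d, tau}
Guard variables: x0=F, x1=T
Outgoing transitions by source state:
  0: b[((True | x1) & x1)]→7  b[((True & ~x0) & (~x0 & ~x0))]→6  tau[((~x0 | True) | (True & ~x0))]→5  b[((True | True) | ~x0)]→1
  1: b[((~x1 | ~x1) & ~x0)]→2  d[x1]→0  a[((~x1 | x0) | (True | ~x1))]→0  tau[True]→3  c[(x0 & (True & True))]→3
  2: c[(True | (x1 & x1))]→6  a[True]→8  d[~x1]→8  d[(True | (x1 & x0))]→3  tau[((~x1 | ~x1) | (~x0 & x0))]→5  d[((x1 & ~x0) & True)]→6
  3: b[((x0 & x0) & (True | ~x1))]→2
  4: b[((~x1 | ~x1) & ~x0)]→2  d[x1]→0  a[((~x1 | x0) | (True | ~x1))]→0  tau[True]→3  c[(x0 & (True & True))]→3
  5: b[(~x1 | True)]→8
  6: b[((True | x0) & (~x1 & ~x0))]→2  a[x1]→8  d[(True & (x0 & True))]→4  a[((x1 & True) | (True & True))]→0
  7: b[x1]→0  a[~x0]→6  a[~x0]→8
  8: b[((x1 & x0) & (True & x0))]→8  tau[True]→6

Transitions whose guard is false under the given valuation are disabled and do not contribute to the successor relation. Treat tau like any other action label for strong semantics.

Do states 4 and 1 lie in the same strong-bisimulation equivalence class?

Answer: BISIMILAR

Working:
Bisimulation quotient by refinement:
  P[0] = {{0,1,2,3,4,5,6,7,8}}
  P[1] = {{0},{1,4},{2},{3},{5},{6},{7},{8}}
Fixed point at round 2; 8 class(es).
class of 4: {1,4}; class of 1: {1,4}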